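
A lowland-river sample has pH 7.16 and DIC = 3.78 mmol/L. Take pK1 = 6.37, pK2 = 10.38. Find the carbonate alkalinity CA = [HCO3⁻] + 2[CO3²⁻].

CA = [HCO3⁻] + 2[CO3²⁻] = (α₁ + 2α₂)·DIC
At pH 7.16: [H⁺]/K1 = 10^-0.79 = 0.16218, K2/[H⁺] = 10^-3.22 = 0.00060256
α₁ = 1/(1 + 0.16218 + 0.00060256) = 1/1.1628 = 0.8600; α₂ = α₁·K2/[H⁺] = 0.0005182
α₁ + 2α₂ = 0.8610
CA = 0.8610 × 3.78 = 3.25 mmol/L

CA = 3.25 mmol/L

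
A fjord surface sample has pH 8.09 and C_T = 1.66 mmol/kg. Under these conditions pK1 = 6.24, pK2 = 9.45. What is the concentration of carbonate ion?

α₂ = 1 / (1 + [H⁺]/K2 + [H⁺]²/(K1K2)) = 1 / (1 + 10^+1.36 + 10^-0.49)
   = 1 / (1 + 22.909 + 0.32359) = 1/24.232 = 0.04127
[CO3²⁻] = α₂ × DIC = 0.04127 × 1.66 = 0.0685 mmol/kg

[CO3²⁻] = 0.0685 mmol/kg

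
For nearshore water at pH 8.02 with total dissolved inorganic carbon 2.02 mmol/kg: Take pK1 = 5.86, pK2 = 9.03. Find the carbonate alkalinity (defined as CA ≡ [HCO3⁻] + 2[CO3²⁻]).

CA = 2.19 mmol/kg

CA = [HCO3⁻] + 2[CO3²⁻] = (α₁ + 2α₂)·DIC
At pH 8.02: [H⁺]/K1 = 10^-2.16 = 0.0069183, K2/[H⁺] = 10^-1.01 = 0.097724
α₁ = 1/(1 + 0.0069183 + 0.097724) = 1/1.1046 = 0.9053; α₂ = α₁·K2/[H⁺] = 0.08847
α₁ + 2α₂ = 1.0822
CA = 1.0822 × 2.02 = 2.19 mmol/kg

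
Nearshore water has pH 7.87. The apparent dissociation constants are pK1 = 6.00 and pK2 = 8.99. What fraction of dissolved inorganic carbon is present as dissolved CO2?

α₀ = 0.0124

α₀ = 1 / (1 + K1/[H⁺] + K1K2/[H⁺]²) = 1 / (1 + 10^+1.87 + 10^+0.75)
   = 1 / (1 + 74.131 + 5.6234) = 1/80.754 = 0.01238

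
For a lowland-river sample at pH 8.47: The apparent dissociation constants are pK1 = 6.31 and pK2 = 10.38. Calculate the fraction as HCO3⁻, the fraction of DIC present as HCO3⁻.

α₁ = 0.981

α₁ = 1 / (1 + [H⁺]/K1 + K2/[H⁺]) = 1 / (1 + 10^-2.16 + 10^-1.91)
   = 1 / (1 + 0.0069183 + 0.012303) = 1/1.0192 = 0.9811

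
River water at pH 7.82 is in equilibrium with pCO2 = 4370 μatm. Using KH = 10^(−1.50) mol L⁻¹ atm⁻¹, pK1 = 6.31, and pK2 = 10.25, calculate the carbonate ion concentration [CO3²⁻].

[CO3²⁻] = 16.6 μmol/L

[CO2*] = KH · pCO2 = 10^(−1.50) × 4370×10^-6 = 1.382×10^-4 mol/L
α₀ = 1/(1 + K1/[H⁺] + K1K2/[H⁺]²) = 1/(1 + 10^+1.51 + 10^-0.92) = 0.02987
DIC = [CO2*]/α₀ = 1.382×10^-4 / 0.02987 = 4.627 mmol/L
[CO3²⁻] = α₂·DIC; α₂ = 0.003591, so [CO3²⁻] = 0.003591 × 4.627 = 0.0166 mmol/L = 16.6 μmol/L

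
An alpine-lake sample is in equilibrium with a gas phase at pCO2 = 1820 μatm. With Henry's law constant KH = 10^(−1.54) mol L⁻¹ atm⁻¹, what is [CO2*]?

[CO2*] = 52.5 μmol/L

KH = 10^(−1.54) = 2.884×10^-2 mol L⁻¹ atm⁻¹
[CO2*] = KH · pCO2 = 2.884×10^-2 × 1820×10^-6 atm = 5.25×10^-5 mol/L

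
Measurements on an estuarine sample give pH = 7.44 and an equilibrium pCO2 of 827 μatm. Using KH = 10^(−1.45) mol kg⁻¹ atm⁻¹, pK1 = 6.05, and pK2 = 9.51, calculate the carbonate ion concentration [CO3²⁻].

[CO2*] = KH · pCO2 = 10^(−1.45) × 827×10^-6 = 2.934×10^-5 mol/kg
α₀ = 1/(1 + K1/[H⁺] + K1K2/[H⁺]²) = 1/(1 + 10^+1.39 + 10^-0.68) = 0.03883
DIC = [CO2*]/α₀ = 2.934×10^-5 / 0.03883 = 0.7558 mmol/kg
[CO3²⁻] = α₂·DIC; α₂ = 0.008112, so [CO3²⁻] = 0.008112 × 0.7558 = 0.00613 mmol/kg = 6.13 μmol/kg

[CO3²⁻] = 6.13 μmol/kg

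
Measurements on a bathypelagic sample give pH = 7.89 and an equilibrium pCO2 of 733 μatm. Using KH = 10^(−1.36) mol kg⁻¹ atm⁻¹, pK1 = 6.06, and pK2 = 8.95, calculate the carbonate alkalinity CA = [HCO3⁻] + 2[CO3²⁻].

[CO2*] = KH · pCO2 = 10^(−1.36) × 733×10^-6 = 3.200×10^-5 mol/kg
α₀ = 1/(1 + K1/[H⁺] + K1K2/[H⁺]²) = 1/(1 + 10^+1.83 + 10^+0.77) = 0.01342
DIC = [CO2*]/α₀ = 3.200×10^-5 / 0.01342 = 2.384 mmol/kg
CA = (α₁ + 2α₂)·DIC = (0.9075 + 2×0.07904) × 2.384 = 2.54 mmol/kg

CA = 2.54 mmol/kg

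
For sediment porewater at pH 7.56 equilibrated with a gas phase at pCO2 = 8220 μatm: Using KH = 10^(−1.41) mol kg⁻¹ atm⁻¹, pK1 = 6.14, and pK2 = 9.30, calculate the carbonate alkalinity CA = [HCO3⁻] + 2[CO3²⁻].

CA = 8.72 mmol/kg

[CO2*] = KH · pCO2 = 10^(−1.41) × 8220×10^-6 = 3.198×10^-4 mol/kg
α₀ = 1/(1 + K1/[H⁺] + K1K2/[H⁺]²) = 1/(1 + 10^+1.42 + 10^-0.32) = 0.03600
DIC = [CO2*]/α₀ = 3.198×10^-4 / 0.03600 = 8.884 mmol/kg
CA = (α₁ + 2α₂)·DIC = (0.9468 + 2×0.01723) × 8.884 = 8.72 mmol/kg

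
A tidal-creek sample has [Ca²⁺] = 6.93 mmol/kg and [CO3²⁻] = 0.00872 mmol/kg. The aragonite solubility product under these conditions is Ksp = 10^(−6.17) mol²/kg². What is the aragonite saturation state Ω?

Ksp = 10^(−6.17) = 6.761×10^-7
Ω = [Ca²⁺][CO3²⁻]/Ksp = (6.93×10^-3)(0.00872×10^-3) / 6.761×10^-7 = 0.0894

Ω = 0.0894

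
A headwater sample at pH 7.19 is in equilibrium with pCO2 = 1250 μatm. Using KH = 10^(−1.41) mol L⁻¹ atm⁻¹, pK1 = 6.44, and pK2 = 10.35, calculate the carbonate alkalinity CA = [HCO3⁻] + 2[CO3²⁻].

[CO2*] = KH · pCO2 = 10^(−1.41) × 1250×10^-6 = 4.863×10^-5 mol/L
α₀ = 1/(1 + K1/[H⁺] + K1K2/[H⁺]²) = 1/(1 + 10^+0.75 + 10^-2.41) = 0.1509
DIC = [CO2*]/α₀ = 4.863×10^-5 / 0.1509 = 0.3223 mmol/L
CA = (α₁ + 2α₂)·DIC = (0.8485 + 2×0.0005870) × 0.3223 = 0.274 mmol/L

CA = 0.274 mmol/L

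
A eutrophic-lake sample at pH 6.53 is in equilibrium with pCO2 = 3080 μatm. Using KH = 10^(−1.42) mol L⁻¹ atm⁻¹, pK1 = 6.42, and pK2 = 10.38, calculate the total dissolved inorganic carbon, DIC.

[CO2*] = KH · pCO2 = 10^(−1.42) × 3080×10^-6 = 1.171×10^-4 mol/L
α₀ = 1/(1 + K1/[H⁺] + K1K2/[H⁺]²) = 1/(1 + 10^+0.11 + 10^-3.74) = 0.4370
DIC = [CO2*]/α₀ = 1.171×10^-4 / 0.4370 = 0.268 mmol/L

DIC = 0.268 mmol/L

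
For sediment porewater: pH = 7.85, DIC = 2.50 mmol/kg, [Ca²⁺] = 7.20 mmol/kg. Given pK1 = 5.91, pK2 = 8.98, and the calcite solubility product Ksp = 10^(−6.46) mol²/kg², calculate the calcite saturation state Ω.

α₂ = 1 / (1 + [H⁺]/K2 + [H⁺]²/(K1K2)) = 1 / (1 + 10^+1.13 + 10^-0.81)
   = 1 / (1 + 13.490 + 0.15488) = 1/14.645 = 0.06828
[CO3²⁻] = α₂ × DIC = 0.06828 × 2.50 = 0.1707 mmol/kg
Ksp = 10^(−6.46) = 3.467×10^-7
Ω = [Ca²⁺][CO3²⁻]/Ksp = (7.20×10^-3)(1.707×10^-4) / 3.467×10^-7 = 3.54

Ω = 3.54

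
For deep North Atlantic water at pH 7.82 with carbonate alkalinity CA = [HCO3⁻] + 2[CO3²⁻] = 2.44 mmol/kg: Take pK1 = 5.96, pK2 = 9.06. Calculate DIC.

DIC = 2.34 mmol/kg

CA = [HCO3⁻] + 2[CO3²⁻] = (α₁ + 2α₂)·DIC
At pH 7.82: [H⁺]/K1 = 10^-1.86 = 0.013804, K2/[H⁺] = 10^-1.24 = 0.057544
α₁ = 1/(1 + 0.013804 + 0.057544) = 1/1.0713 = 0.9334; α₂ = α₁·K2/[H⁺] = 0.05371
α₁ + 2α₂ = 1.0408
DIC = CA / (α₁ + 2α₂) = 2.44 / 1.0408 = 2.34 mmol/kg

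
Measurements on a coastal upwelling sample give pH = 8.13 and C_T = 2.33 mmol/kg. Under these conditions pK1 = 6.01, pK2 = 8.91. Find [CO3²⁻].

α₂ = 1 / (1 + [H⁺]/K2 + [H⁺]²/(K1K2)) = 1 / (1 + 10^+0.78 + 10^-1.34)
   = 1 / (1 + 6.0256 + 0.045709) = 1/7.0713 = 0.1414
[CO3²⁻] = α₂ × DIC = 0.1414 × 2.33 = 0.330 mmol/kg

[CO3²⁻] = 0.330 mmol/kg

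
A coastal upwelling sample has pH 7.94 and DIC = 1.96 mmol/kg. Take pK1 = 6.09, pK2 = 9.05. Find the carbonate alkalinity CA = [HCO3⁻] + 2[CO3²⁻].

CA = [HCO3⁻] + 2[CO3²⁻] = (α₁ + 2α₂)·DIC
At pH 7.94: [H⁺]/K1 = 10^-1.85 = 0.014125, K2/[H⁺] = 10^-1.11 = 0.077625
α₁ = 1/(1 + 0.014125 + 0.077625) = 1/1.0918 = 0.9160; α₂ = α₁·K2/[H⁺] = 0.07110
α₁ + 2α₂ = 1.0582
CA = 1.0582 × 1.96 = 2.07 mmol/kg

CA = 2.07 mmol/kg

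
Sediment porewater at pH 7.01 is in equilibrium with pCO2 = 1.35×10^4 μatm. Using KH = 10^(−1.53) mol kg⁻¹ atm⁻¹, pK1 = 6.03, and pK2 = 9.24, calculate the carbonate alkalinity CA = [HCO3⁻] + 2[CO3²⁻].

CA = 3.85 mmol/kg

[CO2*] = KH · pCO2 = 10^(−1.53) × 1.35×10^4×10^-6 = 3.984×10^-4 mol/kg
α₀ = 1/(1 + K1/[H⁺] + K1K2/[H⁺]²) = 1/(1 + 10^+0.98 + 10^-1.25) = 0.09428
DIC = [CO2*]/α₀ = 3.984×10^-4 / 0.09428 = 4.226 mmol/kg
CA = (α₁ + 2α₂)·DIC = (0.9004 + 2×0.005302) × 4.226 = 3.85 mmol/kg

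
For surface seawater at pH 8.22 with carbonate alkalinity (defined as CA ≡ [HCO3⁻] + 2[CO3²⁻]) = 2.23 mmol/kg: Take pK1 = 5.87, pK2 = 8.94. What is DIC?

CA = [HCO3⁻] + 2[CO3²⁻] = (α₁ + 2α₂)·DIC
At pH 8.22: [H⁺]/K1 = 10^-2.35 = 0.0044668, K2/[H⁺] = 10^-0.72 = 0.19055
α₁ = 1/(1 + 0.0044668 + 0.19055) = 1/1.1950 = 0.8368; α₂ = α₁·K2/[H⁺] = 0.1595
α₁ + 2α₂ = 1.1557
DIC = CA / (α₁ + 2α₂) = 2.23 / 1.1557 = 1.93 mmol/kg

DIC = 1.93 mmol/kg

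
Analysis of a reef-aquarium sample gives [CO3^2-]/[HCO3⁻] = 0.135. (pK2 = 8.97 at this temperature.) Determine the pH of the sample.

pH = 8.10

From K2 = [H⁺][CO3^2-]/[HCO3⁻]:  pH = pK2 + log₁₀([CO3^2-]/[HCO3⁻])
log₁₀(0.135) = -0.870
pH = 8.97 + (-0.870) = 8.10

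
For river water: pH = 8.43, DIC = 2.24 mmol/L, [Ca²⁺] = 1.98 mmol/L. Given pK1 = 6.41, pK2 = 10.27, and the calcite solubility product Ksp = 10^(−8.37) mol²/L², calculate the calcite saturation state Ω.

Ω = 14.7

α₂ = 1 / (1 + [H⁺]/K2 + [H⁺]²/(K1K2)) = 1 / (1 + 10^+1.84 + 10^-0.18)
   = 1 / (1 + 69.183 + 0.66069) = 1/70.844 = 0.01412
[CO3²⁻] = α₂ × DIC = 0.01412 × 2.24 = 0.03162 mmol/L
Ksp = 10^(−8.37) = 4.266×10^-9
Ω = [Ca²⁺][CO3²⁻]/Ksp = (1.98×10^-3)(3.162×10^-5) / 4.266×10^-9 = 14.7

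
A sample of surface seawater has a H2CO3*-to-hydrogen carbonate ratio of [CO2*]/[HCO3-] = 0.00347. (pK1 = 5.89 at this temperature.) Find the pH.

pH = 8.35

From K1 = [H⁺][HCO3-]/[CO2*]:  pH = pK1 − log₁₀([CO2*]/[HCO3-])
log₁₀(0.00347) = -2.460
pH = 5.89 − (-2.460) = 8.35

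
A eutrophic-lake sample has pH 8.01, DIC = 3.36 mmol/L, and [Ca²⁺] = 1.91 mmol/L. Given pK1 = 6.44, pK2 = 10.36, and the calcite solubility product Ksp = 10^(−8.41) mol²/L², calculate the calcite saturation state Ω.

Ω = 7.14

α₂ = 1 / (1 + [H⁺]/K2 + [H⁺]²/(K1K2)) = 1 / (1 + 10^+2.35 + 10^+0.78)
   = 1 / (1 + 223.87 + 6.0256) = 1/230.90 = 0.004331
[CO3²⁻] = α₂ × DIC = 0.004331 × 3.36 = 0.01455 mmol/L = 14.55 μmol/L
Ksp = 10^(−8.41) = 3.890×10^-9
Ω = [Ca²⁺][CO3²⁻]/Ksp = (1.91×10^-3)(1.455×10^-5) / 3.890×10^-9 = 7.14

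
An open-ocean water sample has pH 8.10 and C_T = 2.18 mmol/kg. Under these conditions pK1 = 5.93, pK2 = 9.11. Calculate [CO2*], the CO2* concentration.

[CO2*] = 13.3 μmol/kg

α₀ = 1 / (1 + K1/[H⁺] + K1K2/[H⁺]²) = 1 / (1 + 10^+2.17 + 10^+1.16)
   = 1 / (1 + 147.91 + 14.454) = 1/163.37 = 0.006121
[CO2*] = α₀ × DIC = 0.006121 × 2.18 = 0.0133 mmol/kg = 13.3 μmol/kg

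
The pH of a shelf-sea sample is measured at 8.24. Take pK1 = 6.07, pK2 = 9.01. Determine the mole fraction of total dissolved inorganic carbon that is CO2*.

α₀ = 0.00575

α₀ = 1 / (1 + K1/[H⁺] + K1K2/[H⁺]²) = 1 / (1 + 10^+2.17 + 10^+1.40)
   = 1 / (1 + 147.91 + 25.119) = 1/174.03 = 0.005746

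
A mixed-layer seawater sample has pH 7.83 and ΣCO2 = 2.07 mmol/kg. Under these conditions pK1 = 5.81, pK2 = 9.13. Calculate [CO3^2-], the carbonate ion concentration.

[CO3²⁻] = 0.0979 mmol/kg

α₂ = 1 / (1 + [H⁺]/K2 + [H⁺]²/(K1K2)) = 1 / (1 + 10^+1.30 + 10^-0.72)
   = 1 / (1 + 19.953 + 0.19055) = 1/21.143 = 0.04730
[CO3²⁻] = α₂ × DIC = 0.04730 × 2.07 = 0.0979 mmol/kg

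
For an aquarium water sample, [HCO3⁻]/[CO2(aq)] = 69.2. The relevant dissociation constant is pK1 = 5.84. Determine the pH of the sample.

pH = 7.68

From K1 = [H⁺][HCO3⁻]/[CO2(aq)]:  pH = pK1 + log₁₀([HCO3⁻]/[CO2(aq)])
log₁₀(69.2) = +1.840
pH = 5.84 + (+1.840) = 7.68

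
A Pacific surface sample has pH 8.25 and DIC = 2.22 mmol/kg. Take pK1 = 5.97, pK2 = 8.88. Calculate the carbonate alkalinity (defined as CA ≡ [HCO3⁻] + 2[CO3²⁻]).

CA = 2.63 mmol/kg

CA = [HCO3⁻] + 2[CO3²⁻] = (α₁ + 2α₂)·DIC
At pH 8.25: [H⁺]/K1 = 10^-2.28 = 0.0052481, K2/[H⁺] = 10^-0.63 = 0.23442
α₁ = 1/(1 + 0.0052481 + 0.23442) = 1/1.2397 = 0.8067; α₂ = α₁·K2/[H⁺] = 0.1891
α₁ + 2α₂ = 1.1849
CA = 1.1849 × 2.22 = 2.63 mmol/kg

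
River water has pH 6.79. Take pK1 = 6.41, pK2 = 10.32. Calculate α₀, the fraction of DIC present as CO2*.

α₀ = 1 / (1 + K1/[H⁺] + K1K2/[H⁺]²) = 1 / (1 + 10^+0.38 + 10^-3.15)
   = 1 / (1 + 2.3988 + 0.00070795) = 1/3.3995 = 0.2942

α₀ = 0.294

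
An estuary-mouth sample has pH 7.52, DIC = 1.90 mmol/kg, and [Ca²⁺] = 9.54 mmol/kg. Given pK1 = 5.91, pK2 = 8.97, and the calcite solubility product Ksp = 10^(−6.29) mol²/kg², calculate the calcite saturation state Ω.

α₂ = 1 / (1 + [H⁺]/K2 + [H⁺]²/(K1K2)) = 1 / (1 + 10^+1.45 + 10^-0.16)
   = 1 / (1 + 28.184 + 0.69183) = 1/29.876 = 0.03347
[CO3²⁻] = α₂ × DIC = 0.03347 × 1.90 = 0.06360 mmol/kg
Ksp = 10^(−6.29) = 5.129×10^-7
Ω = [Ca²⁺][CO3²⁻]/Ksp = (9.54×10^-3)(6.360×10^-5) / 5.129×10^-7 = 1.18

Ω = 1.18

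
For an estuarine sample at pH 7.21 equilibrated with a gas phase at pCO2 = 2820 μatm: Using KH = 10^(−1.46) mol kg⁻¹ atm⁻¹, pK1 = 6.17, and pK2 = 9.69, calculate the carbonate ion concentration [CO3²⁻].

[CO3²⁻] = 3.55 μmol/kg

[CO2*] = KH · pCO2 = 10^(−1.46) × 2820×10^-6 = 9.778×10^-5 mol/kg
α₀ = 1/(1 + K1/[H⁺] + K1K2/[H⁺]²) = 1/(1 + 10^+1.04 + 10^-1.44) = 0.08333
DIC = [CO2*]/α₀ = 9.778×10^-5 / 0.08333 = 1.173 mmol/kg
[CO3²⁻] = α₂·DIC; α₂ = 0.003025, so [CO3²⁻] = 0.003025 × 1.173 = 0.00355 mmol/kg = 3.55 μmol/kg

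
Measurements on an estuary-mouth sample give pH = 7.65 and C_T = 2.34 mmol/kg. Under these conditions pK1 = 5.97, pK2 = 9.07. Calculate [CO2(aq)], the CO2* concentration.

α₀ = 1 / (1 + K1/[H⁺] + K1K2/[H⁺]²) = 1 / (1 + 10^+1.68 + 10^+0.26)
   = 1 / (1 + 47.863 + 1.8197) = 1/50.683 = 0.01973
[CO2*] = α₀ × DIC = 0.01973 × 2.34 = 0.0462 mmol/kg

[CO2*] = 0.0462 mmol/kg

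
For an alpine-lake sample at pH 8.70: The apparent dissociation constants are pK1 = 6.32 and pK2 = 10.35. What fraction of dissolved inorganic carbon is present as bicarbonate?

α₁ = 0.974

α₁ = 1 / (1 + [H⁺]/K1 + K2/[H⁺]) = 1 / (1 + 10^-2.38 + 10^-1.65)
   = 1 / (1 + 0.0041687 + 0.022387) = 1/1.0266 = 0.9741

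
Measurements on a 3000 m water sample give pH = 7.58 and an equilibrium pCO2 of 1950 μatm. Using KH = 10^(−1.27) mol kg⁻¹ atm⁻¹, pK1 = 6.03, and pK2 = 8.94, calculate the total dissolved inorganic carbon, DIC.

DIC = 3.98 mmol/kg

[CO2*] = KH · pCO2 = 10^(−1.27) × 1950×10^-6 = 1.047×10^-4 mol/kg
α₀ = 1/(1 + K1/[H⁺] + K1K2/[H⁺]²) = 1/(1 + 10^+1.55 + 10^+0.19) = 0.02629
DIC = [CO2*]/α₀ = 1.047×10^-4 / 0.02629 = 3.98 mmol/kg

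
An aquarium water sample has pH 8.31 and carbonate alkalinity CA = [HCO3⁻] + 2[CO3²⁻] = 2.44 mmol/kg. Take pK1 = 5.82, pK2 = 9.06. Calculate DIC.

CA = [HCO3⁻] + 2[CO3²⁻] = (α₁ + 2α₂)·DIC
At pH 8.31: [H⁺]/K1 = 10^-2.49 = 0.0032359, K2/[H⁺] = 10^-0.75 = 0.17783
α₁ = 1/(1 + 0.0032359 + 0.17783) = 1/1.1811 = 0.8467; α₂ = α₁·K2/[H⁺] = 0.1506
α₁ + 2α₂ = 1.1478
DIC = CA / (α₁ + 2α₂) = 2.44 / 1.1478 = 2.13 mmol/kg

DIC = 2.13 mmol/kg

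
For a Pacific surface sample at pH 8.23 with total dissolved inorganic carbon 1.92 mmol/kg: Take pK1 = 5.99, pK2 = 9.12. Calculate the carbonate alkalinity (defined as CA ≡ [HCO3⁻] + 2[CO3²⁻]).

CA = [HCO3⁻] + 2[CO3²⁻] = (α₁ + 2α₂)·DIC
At pH 8.23: [H⁺]/K1 = 10^-2.24 = 0.0057544, K2/[H⁺] = 10^-0.89 = 0.12882
α₁ = 1/(1 + 0.0057544 + 0.12882) = 1/1.1346 = 0.8814; α₂ = α₁·K2/[H⁺] = 0.1135
α₁ + 2α₂ = 1.1085
CA = 1.1085 × 1.92 = 2.13 mmol/kg

CA = 2.13 mmol/kg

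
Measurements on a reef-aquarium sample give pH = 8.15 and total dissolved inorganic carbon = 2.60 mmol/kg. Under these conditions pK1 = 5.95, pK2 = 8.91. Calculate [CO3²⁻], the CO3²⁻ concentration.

α₂ = 1 / (1 + [H⁺]/K2 + [H⁺]²/(K1K2)) = 1 / (1 + 10^+0.76 + 10^-1.44)
   = 1 / (1 + 5.7544 + 0.036308) = 1/6.7907 = 0.1473
[CO3²⁻] = α₂ × DIC = 0.1473 × 2.60 = 0.383 mmol/kg

[CO3²⁻] = 0.383 mmol/kg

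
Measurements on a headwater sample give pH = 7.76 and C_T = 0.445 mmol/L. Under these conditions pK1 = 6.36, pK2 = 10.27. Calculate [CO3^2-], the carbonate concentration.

[CO3²⁻] = 1.32 μmol/L

α₂ = 1 / (1 + [H⁺]/K2 + [H⁺]²/(K1K2)) = 1 / (1 + 10^+2.51 + 10^+1.11)
   = 1 / (1 + 323.59 + 12.882) = 1/337.48 = 0.002963
[CO3²⁻] = α₂ × DIC = 0.002963 × 0.445 = 0.00132 mmol/L = 1.32 μmol/L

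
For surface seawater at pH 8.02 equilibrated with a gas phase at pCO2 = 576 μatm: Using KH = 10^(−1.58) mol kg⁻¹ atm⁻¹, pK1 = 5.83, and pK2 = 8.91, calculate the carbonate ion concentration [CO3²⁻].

[CO2*] = KH · pCO2 = 10^(−1.58) × 576×10^-6 = 1.515×10^-5 mol/kg
α₀ = 1/(1 + K1/[H⁺] + K1K2/[H⁺]²) = 1/(1 + 10^+2.19 + 10^+1.30) = 0.005687
DIC = [CO2*]/α₀ = 1.515×10^-5 / 0.005687 = 2.664 mmol/kg
[CO3²⁻] = α₂·DIC; α₂ = 0.1135, so [CO3²⁻] = 0.1135 × 2.664 = 0.302 mmol/kg

[CO3²⁻] = 0.302 mmol/kg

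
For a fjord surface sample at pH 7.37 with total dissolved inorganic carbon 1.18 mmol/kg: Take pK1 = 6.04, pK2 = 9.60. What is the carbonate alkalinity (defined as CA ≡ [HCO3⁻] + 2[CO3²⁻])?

CA = 1.13 mmol/kg

CA = [HCO3⁻] + 2[CO3²⁻] = (α₁ + 2α₂)·DIC
At pH 7.37: [H⁺]/K1 = 10^-1.33 = 0.046774, K2/[H⁺] = 10^-2.23 = 0.0058884
α₁ = 1/(1 + 0.046774 + 0.0058884) = 1/1.0527 = 0.9500; α₂ = α₁·K2/[H⁺] = 0.005594
α₁ + 2α₂ = 0.9612
CA = 0.9612 × 1.18 = 1.13 mmol/kg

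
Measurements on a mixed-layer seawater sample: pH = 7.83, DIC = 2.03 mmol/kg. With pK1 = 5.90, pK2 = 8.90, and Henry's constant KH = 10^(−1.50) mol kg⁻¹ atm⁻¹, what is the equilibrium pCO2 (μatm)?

pCO2 = 688 μatm

α₀ = 1 / (1 + K1/[H⁺] + K1K2/[H⁺]²) = 1 / (1 + 10^+1.93 + 10^+0.86)
   = 1 / (1 + 85.114 + 7.2444) = 1/93.358 = 0.01071
[CO2*] = α₀ × DIC = 0.01071 × 2.03 = 0.02174 mmol/kg
pCO2 = [CO2*]/KH = 2.174×10^-5 / 3.162×10^-2 = 688 μatm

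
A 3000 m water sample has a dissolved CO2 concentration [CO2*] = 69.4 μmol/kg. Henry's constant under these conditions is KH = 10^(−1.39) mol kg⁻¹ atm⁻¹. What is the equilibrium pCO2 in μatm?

KH = 10^(−1.39) = 4.074×10^-2 mol kg⁻¹ atm⁻¹
pCO2 = [CO2*]/KH = 69.4×10^-6 / 4.074×10^-2 = 1.70×10^-3 atm = 1700 μatm

pCO2 = 1700 μatm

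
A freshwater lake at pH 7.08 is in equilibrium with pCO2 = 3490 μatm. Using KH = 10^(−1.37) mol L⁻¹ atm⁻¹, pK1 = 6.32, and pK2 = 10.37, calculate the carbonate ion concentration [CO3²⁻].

[CO2*] = KH · pCO2 = 10^(−1.37) × 3490×10^-6 = 1.489×10^-4 mol/L
α₀ = 1/(1 + K1/[H⁺] + K1K2/[H⁺]²) = 1/(1 + 10^+0.76 + 10^-2.53) = 0.1480
DIC = [CO2*]/α₀ = 1.489×10^-4 / 0.1480 = 1.006 mmol/L
[CO3²⁻] = α₂·DIC; α₂ = 0.0004367, so [CO3²⁻] = 0.0004367 × 1.006 = 0.000439 mmol/L = 0.439 μmol/L

[CO3²⁻] = 0.439 μmol/L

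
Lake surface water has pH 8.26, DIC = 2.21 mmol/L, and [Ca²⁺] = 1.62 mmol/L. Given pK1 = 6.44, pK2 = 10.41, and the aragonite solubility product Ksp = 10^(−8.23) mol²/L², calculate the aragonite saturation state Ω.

Ω = 4.21

α₂ = 1 / (1 + [H⁺]/K2 + [H⁺]²/(K1K2)) = 1 / (1 + 10^+2.15 + 10^+0.33)
   = 1 / (1 + 141.25 + 2.1380) = 1/144.39 = 0.006926
[CO3²⁻] = α₂ × DIC = 0.006926 × 2.21 = 0.01531 mmol/L = 15.31 μmol/L
Ksp = 10^(−8.23) = 5.888×10^-9
Ω = [Ca²⁺][CO3²⁻]/Ksp = (1.62×10^-3)(1.531×10^-5) / 5.888×10^-9 = 4.21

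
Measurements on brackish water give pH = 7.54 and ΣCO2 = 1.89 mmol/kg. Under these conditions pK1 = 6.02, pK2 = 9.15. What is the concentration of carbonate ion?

[CO3²⁻] = 0.0440 mmol/kg

α₂ = 1 / (1 + [H⁺]/K2 + [H⁺]²/(K1K2)) = 1 / (1 + 10^+1.61 + 10^+0.09)
   = 1 / (1 + 40.738 + 1.2303) = 1/42.968 = 0.02327
[CO3²⁻] = α₂ × DIC = 0.02327 × 1.89 = 0.0440 mmol/kg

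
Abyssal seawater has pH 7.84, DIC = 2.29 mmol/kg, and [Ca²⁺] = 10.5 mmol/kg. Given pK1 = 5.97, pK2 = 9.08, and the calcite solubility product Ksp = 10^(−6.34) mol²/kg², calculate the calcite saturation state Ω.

α₂ = 1 / (1 + [H⁺]/K2 + [H⁺]²/(K1K2)) = 1 / (1 + 10^+1.24 + 10^-0.63)
   = 1 / (1 + 17.378 + 0.23442) = 1/18.612 = 0.05373
[CO3²⁻] = α₂ × DIC = 0.05373 × 2.29 = 0.1230 mmol/kg
Ksp = 10^(−6.34) = 4.571×10^-7
Ω = [Ca²⁺][CO3²⁻]/Ksp = (10.5×10^-3)(1.230×10^-4) / 4.571×10^-7 = 2.83

Ω = 2.83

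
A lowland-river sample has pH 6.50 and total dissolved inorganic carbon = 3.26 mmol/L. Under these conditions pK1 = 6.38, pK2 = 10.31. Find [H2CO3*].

[CO2*] = 1.41 mmol/L

α₀ = 1 / (1 + K1/[H⁺] + K1K2/[H⁺]²) = 1 / (1 + 10^+0.12 + 10^-3.69)
   = 1 / (1 + 1.3183 + 0.00020417) = 1/2.3185 = 0.4313
[CO2*] = α₀ × DIC = 0.4313 × 3.26 = 1.41 mmol/L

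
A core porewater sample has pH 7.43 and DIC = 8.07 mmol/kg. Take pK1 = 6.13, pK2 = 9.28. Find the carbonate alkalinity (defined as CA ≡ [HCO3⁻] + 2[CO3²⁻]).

CA = [HCO3⁻] + 2[CO3²⁻] = (α₁ + 2α₂)·DIC
At pH 7.43: [H⁺]/K1 = 10^-1.30 = 0.050119, K2/[H⁺] = 10^-1.85 = 0.014125
α₁ = 1/(1 + 0.050119 + 0.014125) = 1/1.0642 = 0.9396; α₂ = α₁·K2/[H⁺] = 0.01327
α₁ + 2α₂ = 0.9662
CA = 0.9662 × 8.07 = 7.80 mmol/kg

CA = 7.80 mmol/kg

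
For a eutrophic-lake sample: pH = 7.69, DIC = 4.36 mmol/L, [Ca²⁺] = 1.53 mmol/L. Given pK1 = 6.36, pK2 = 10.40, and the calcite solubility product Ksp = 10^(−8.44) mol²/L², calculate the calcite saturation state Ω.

α₂ = 1 / (1 + [H⁺]/K2 + [H⁺]²/(K1K2)) = 1 / (1 + 10^+2.71 + 10^+1.38)
   = 1 / (1 + 512.86 + 23.988) = 1/537.85 = 0.001859
[CO3²⁻] = α₂ × DIC = 0.001859 × 4.36 = 0.008106 mmol/L = 8.106 μmol/L
Ksp = 10^(−8.44) = 3.631×10^-9
Ω = [Ca²⁺][CO3²⁻]/Ksp = (1.53×10^-3)(8.106×10^-6) / 3.631×10^-9 = 3.42

Ω = 3.42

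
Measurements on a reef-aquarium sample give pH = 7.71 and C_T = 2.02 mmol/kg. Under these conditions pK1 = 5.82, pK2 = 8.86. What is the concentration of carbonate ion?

[CO3²⁻] = 0.132 mmol/kg

α₂ = 1 / (1 + [H⁺]/K2 + [H⁺]²/(K1K2)) = 1 / (1 + 10^+1.15 + 10^-0.74)
   = 1 / (1 + 14.125 + 0.18197) = 1/15.307 = 0.06533
[CO3²⁻] = α₂ × DIC = 0.06533 × 2.02 = 0.132 mmol/kg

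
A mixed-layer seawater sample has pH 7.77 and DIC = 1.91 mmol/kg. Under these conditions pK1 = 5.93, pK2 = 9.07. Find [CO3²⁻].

[CO3²⁻] = 0.0899 mmol/kg

α₂ = 1 / (1 + [H⁺]/K2 + [H⁺]²/(K1K2)) = 1 / (1 + 10^+1.30 + 10^-0.54)
   = 1 / (1 + 19.953 + 0.28840) = 1/21.241 = 0.04708
[CO3²⁻] = α₂ × DIC = 0.04708 × 1.91 = 0.0899 mmol/kg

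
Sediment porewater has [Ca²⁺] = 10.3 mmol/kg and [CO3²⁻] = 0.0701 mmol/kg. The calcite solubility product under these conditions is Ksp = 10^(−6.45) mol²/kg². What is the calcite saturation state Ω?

Ω = 2.03

Ksp = 10^(−6.45) = 3.548×10^-7
Ω = [Ca²⁺][CO3²⁻]/Ksp = (10.3×10^-3)(0.0701×10^-3) / 3.548×10^-7 = 2.03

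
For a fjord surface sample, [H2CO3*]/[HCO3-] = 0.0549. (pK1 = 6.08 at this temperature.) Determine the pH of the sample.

pH = 7.34

From K1 = [H⁺][HCO3-]/[H2CO3*]:  pH = pK1 − log₁₀([H2CO3*]/[HCO3-])
log₁₀(0.0549) = -1.260
pH = 6.08 − (-1.260) = 7.34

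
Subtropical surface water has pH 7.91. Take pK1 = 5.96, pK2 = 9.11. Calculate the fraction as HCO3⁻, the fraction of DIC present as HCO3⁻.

α₁ = 0.931

α₁ = 1 / (1 + [H⁺]/K1 + K2/[H⁺]) = 1 / (1 + 10^-1.95 + 10^-1.20)
   = 1 / (1 + 0.011220 + 0.063096) = 1/1.0743 = 0.9308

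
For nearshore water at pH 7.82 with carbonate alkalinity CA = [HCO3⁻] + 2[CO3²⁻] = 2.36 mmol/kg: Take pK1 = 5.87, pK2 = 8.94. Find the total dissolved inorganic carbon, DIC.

CA = [HCO3⁻] + 2[CO3²⁻] = (α₁ + 2α₂)·DIC
At pH 7.82: [H⁺]/K1 = 10^-1.95 = 0.011220, K2/[H⁺] = 10^-1.12 = 0.075858
α₁ = 1/(1 + 0.011220 + 0.075858) = 1/1.0871 = 0.9199; α₂ = α₁·K2/[H⁺] = 0.06978
α₁ + 2α₂ = 1.0595
DIC = CA / (α₁ + 2α₂) = 2.36 / 1.0595 = 2.23 mmol/kg

DIC = 2.23 mmol/kg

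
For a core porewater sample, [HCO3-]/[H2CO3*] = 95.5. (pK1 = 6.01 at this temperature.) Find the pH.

pH = 7.99

From K1 = [H⁺][HCO3-]/[H2CO3*]:  pH = pK1 + log₁₀([HCO3-]/[H2CO3*])
log₁₀(95.5) = +1.980
pH = 6.01 + (+1.980) = 7.99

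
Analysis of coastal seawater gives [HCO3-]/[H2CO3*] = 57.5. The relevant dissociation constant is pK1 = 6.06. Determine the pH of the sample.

From K1 = [H⁺][HCO3-]/[H2CO3*]:  pH = pK1 + log₁₀([HCO3-]/[H2CO3*])
log₁₀(57.5) = +1.760
pH = 6.06 + (+1.760) = 7.82

pH = 7.82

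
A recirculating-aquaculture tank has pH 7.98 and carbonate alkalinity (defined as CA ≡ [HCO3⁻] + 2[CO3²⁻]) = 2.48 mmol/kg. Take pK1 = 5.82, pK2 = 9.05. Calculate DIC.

DIC = 2.31 mmol/kg

CA = [HCO3⁻] + 2[CO3²⁻] = (α₁ + 2α₂)·DIC
At pH 7.98: [H⁺]/K1 = 10^-2.16 = 0.0069183, K2/[H⁺] = 10^-1.07 = 0.085114
α₁ = 1/(1 + 0.0069183 + 0.085114) = 1/1.0920 = 0.9157; α₂ = α₁·K2/[H⁺] = 0.07794
α₁ + 2α₂ = 1.0716
DIC = CA / (α₁ + 2α₂) = 2.48 / 1.0716 = 2.31 mmol/kg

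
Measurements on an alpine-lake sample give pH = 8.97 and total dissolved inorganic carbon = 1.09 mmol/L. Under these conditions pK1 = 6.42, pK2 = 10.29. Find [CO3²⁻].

α₂ = 1 / (1 + [H⁺]/K2 + [H⁺]²/(K1K2)) = 1 / (1 + 10^+1.32 + 10^-1.23)
   = 1 / (1 + 20.893 + 0.058884) = 1/21.952 = 0.04555
[CO3²⁻] = α₂ × DIC = 0.04555 × 1.09 = 0.0497 mmol/L

[CO3²⁻] = 0.0497 mmol/L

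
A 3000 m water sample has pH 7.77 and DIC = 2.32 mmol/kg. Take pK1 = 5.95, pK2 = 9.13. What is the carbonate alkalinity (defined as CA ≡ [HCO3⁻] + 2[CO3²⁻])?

CA = 2.38 mmol/kg

CA = [HCO3⁻] + 2[CO3²⁻] = (α₁ + 2α₂)·DIC
At pH 7.77: [H⁺]/K1 = 10^-1.82 = 0.015136, K2/[H⁺] = 10^-1.36 = 0.043652
α₁ = 1/(1 + 0.015136 + 0.043652) = 1/1.0588 = 0.9445; α₂ = α₁·K2/[H⁺] = 0.04123
α₁ + 2α₂ = 1.0269
CA = 1.0269 × 2.32 = 2.38 mmol/kg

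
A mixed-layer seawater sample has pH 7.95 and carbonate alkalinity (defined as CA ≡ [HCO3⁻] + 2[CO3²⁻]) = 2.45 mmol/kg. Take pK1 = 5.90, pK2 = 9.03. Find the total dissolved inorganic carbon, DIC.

DIC = 2.29 mmol/kg

CA = [HCO3⁻] + 2[CO3²⁻] = (α₁ + 2α₂)·DIC
At pH 7.95: [H⁺]/K1 = 10^-2.05 = 0.0089125, K2/[H⁺] = 10^-1.08 = 0.083176
α₁ = 1/(1 + 0.0089125 + 0.083176) = 1/1.0921 = 0.9157; α₂ = α₁·K2/[H⁺] = 0.07616
α₁ + 2α₂ = 1.0680
DIC = CA / (α₁ + 2α₂) = 2.45 / 1.0680 = 2.29 mmol/kg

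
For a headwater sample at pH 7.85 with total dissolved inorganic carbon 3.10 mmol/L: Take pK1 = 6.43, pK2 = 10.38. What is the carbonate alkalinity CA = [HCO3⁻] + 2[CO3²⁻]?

CA = 3.00 mmol/L

CA = [HCO3⁻] + 2[CO3²⁻] = (α₁ + 2α₂)·DIC
At pH 7.85: [H⁺]/K1 = 10^-1.42 = 0.038019, K2/[H⁺] = 10^-2.53 = 0.0029512
α₁ = 1/(1 + 0.038019 + 0.0029512) = 1/1.0410 = 0.9606; α₂ = α₁·K2/[H⁺] = 0.002835
α₁ + 2α₂ = 0.9663
CA = 0.9663 × 3.10 = 3.00 mmol/L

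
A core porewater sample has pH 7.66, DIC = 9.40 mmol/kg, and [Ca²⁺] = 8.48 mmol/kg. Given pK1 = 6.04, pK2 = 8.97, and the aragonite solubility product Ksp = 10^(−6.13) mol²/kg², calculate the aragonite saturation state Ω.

Ω = 4.91

α₂ = 1 / (1 + [H⁺]/K2 + [H⁺]²/(K1K2)) = 1 / (1 + 10^+1.31 + 10^-0.31)
   = 1 / (1 + 20.417 + 0.48978) = 1/21.907 = 0.04565
[CO3²⁻] = α₂ × DIC = 0.04565 × 9.40 = 0.4291 mmol/kg
Ksp = 10^(−6.13) = 7.413×10^-7
Ω = [Ca²⁺][CO3²⁻]/Ksp = (8.48×10^-3)(4.291×10^-4) / 7.413×10^-7 = 4.91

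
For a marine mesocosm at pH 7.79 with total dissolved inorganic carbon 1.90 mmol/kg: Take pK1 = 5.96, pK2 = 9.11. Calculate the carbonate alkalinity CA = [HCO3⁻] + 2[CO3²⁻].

CA = [HCO3⁻] + 2[CO3²⁻] = (α₁ + 2α₂)·DIC
At pH 7.79: [H⁺]/K1 = 10^-1.83 = 0.014791, K2/[H⁺] = 10^-1.32 = 0.047863
α₁ = 1/(1 + 0.014791 + 0.047863) = 1/1.0627 = 0.9410; α₂ = α₁·K2/[H⁺] = 0.04504
α₁ + 2α₂ = 1.0311
CA = 1.0311 × 1.90 = 1.96 mmol/kg

CA = 1.96 mmol/kg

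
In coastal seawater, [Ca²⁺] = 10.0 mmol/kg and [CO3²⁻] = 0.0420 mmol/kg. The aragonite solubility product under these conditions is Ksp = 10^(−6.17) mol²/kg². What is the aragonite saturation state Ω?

Ω = 0.621

Ksp = 10^(−6.17) = 6.761×10^-7
Ω = [Ca²⁺][CO3²⁻]/Ksp = (10.0×10^-3)(0.0420×10^-3) / 6.761×10^-7 = 0.621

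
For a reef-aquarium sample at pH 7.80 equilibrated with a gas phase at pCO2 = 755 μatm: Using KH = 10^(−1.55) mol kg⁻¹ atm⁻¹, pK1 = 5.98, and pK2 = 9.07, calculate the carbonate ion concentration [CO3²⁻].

[CO2*] = KH · pCO2 = 10^(−1.55) × 755×10^-6 = 2.128×10^-5 mol/kg
α₀ = 1/(1 + K1/[H⁺] + K1K2/[H⁺]²) = 1/(1 + 10^+1.82 + 10^+0.55) = 0.01416
DIC = [CO2*]/α₀ = 2.128×10^-5 / 0.01416 = 1.503 mmol/kg
[CO3²⁻] = α₂·DIC; α₂ = 0.05024, so [CO3²⁻] = 0.05024 × 1.503 = 0.0755 mmol/kg

[CO3²⁻] = 0.0755 mmol/kg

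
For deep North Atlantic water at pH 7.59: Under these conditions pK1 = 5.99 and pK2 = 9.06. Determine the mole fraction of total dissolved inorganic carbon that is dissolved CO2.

α₀ = 1 / (1 + K1/[H⁺] + K1K2/[H⁺]²) = 1 / (1 + 10^+1.60 + 10^+0.13)
   = 1 / (1 + 39.811 + 1.3490) = 1/42.160 = 0.02372

α₀ = 0.0237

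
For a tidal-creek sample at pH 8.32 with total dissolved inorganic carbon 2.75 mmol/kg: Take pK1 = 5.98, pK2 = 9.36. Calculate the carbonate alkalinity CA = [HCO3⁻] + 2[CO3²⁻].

CA = 2.97 mmol/kg

CA = [HCO3⁻] + 2[CO3²⁻] = (α₁ + 2α₂)·DIC
At pH 8.32: [H⁺]/K1 = 10^-2.34 = 0.0045709, K2/[H⁺] = 10^-1.04 = 0.091201
α₁ = 1/(1 + 0.0045709 + 0.091201) = 1/1.0958 = 0.9126; α₂ = α₁·K2/[H⁺] = 0.08323
α₁ + 2α₂ = 1.0791
CA = 1.0791 × 2.75 = 2.97 mmol/kg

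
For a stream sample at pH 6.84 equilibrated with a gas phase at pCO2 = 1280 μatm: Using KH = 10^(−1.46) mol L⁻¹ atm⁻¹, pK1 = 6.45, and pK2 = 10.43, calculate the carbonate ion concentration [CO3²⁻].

[CO2*] = KH · pCO2 = 10^(−1.46) × 1280×10^-6 = 4.438×10^-5 mol/L
α₀ = 1/(1 + K1/[H⁺] + K1K2/[H⁺]²) = 1/(1 + 10^+0.39 + 10^-3.20) = 0.2894
DIC = [CO2*]/α₀ = 4.438×10^-5 / 0.2894 = 0.1534 mmol/L
[CO3²⁻] = α₂·DIC; α₂ = 0.0001826, so [CO3²⁻] = 0.0001826 × 0.1534 = 2.80×10^-5 mmol/L = 0.0280 μmol/L

[CO3²⁻] = 0.0280 μmol/L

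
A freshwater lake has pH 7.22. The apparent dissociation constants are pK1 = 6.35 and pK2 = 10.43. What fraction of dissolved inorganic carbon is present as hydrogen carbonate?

α₁ = 1 / (1 + [H⁺]/K1 + K2/[H⁺]) = 1 / (1 + 10^-0.87 + 10^-3.21)
   = 1 / (1 + 0.13490 + 0.00061660) = 1/1.1355 = 0.8807

α₁ = 0.881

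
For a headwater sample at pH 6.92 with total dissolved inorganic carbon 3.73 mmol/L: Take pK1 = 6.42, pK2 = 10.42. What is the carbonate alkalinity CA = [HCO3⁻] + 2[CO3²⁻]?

CA = 2.83 mmol/L

CA = [HCO3⁻] + 2[CO3²⁻] = (α₁ + 2α₂)·DIC
At pH 6.92: [H⁺]/K1 = 10^-0.50 = 0.31623, K2/[H⁺] = 10^-3.50 = 0.00031623
α₁ = 1/(1 + 0.31623 + 0.00031623) = 1/1.3165 = 0.7596; α₂ = α₁·K2/[H⁺] = 0.0002402
α₁ + 2α₂ = 0.7600
CA = 0.7600 × 3.73 = 2.83 mmol/L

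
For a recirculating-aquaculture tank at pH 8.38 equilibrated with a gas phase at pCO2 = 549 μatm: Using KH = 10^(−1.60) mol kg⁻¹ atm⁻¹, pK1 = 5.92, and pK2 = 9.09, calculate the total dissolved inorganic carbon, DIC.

[CO2*] = KH · pCO2 = 10^(−1.60) × 549×10^-6 = 1.379×10^-5 mol/kg
α₀ = 1/(1 + K1/[H⁺] + K1K2/[H⁺]²) = 1/(1 + 10^+2.46 + 10^+1.75) = 0.002893
DIC = [CO2*]/α₀ = 1.379×10^-5 / 0.002893 = 4.77 mmol/kg

DIC = 4.77 mmol/kg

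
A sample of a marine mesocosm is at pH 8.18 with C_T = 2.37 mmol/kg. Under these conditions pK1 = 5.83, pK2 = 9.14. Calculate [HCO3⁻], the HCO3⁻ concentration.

[HCO3⁻] = 2.13 mmol/kg

α₁ = 1 / (1 + [H⁺]/K1 + K2/[H⁺]) = 1 / (1 + 10^-2.35 + 10^-0.96)
   = 1 / (1 + 0.0044668 + 0.10965) = 1/1.1141 = 0.8976
[HCO3⁻] = α₁ × DIC = 0.8976 × 2.37 = 2.13 mmol/kg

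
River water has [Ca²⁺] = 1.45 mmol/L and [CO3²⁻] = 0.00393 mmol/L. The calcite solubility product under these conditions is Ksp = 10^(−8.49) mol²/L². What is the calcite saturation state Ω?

Ω = 1.76

Ksp = 10^(−8.49) = 3.236×10^-9
Ω = [Ca²⁺][CO3²⁻]/Ksp = (1.45×10^-3)(0.00393×10^-3) / 3.236×10^-9 = 1.76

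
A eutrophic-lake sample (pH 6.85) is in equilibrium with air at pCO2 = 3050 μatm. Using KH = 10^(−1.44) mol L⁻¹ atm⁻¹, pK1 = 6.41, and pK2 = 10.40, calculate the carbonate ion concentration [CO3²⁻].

[CO3²⁻] = 0.0860 μmol/L

[CO2*] = KH · pCO2 = 10^(−1.44) × 3050×10^-6 = 1.107×10^-4 mol/L
α₀ = 1/(1 + K1/[H⁺] + K1K2/[H⁺]²) = 1/(1 + 10^+0.44 + 10^-3.11) = 0.2663
DIC = [CO2*]/α₀ = 1.107×10^-4 / 0.2663 = 0.4158 mmol/L
[CO3²⁻] = α₂·DIC; α₂ = 0.0002067, so [CO3²⁻] = 0.0002067 × 0.4158 = 8.60×10^-5 mmol/L = 0.0860 μmol/L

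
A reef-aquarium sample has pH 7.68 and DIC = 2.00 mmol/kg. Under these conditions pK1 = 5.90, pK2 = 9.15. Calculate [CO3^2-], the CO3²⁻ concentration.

[CO3²⁻] = 0.0645 mmol/kg

α₂ = 1 / (1 + [H⁺]/K2 + [H⁺]²/(K1K2)) = 1 / (1 + 10^+1.47 + 10^-0.31)
   = 1 / (1 + 29.512 + 0.48978) = 1/31.002 = 0.03226
[CO3²⁻] = α₂ × DIC = 0.03226 × 2.00 = 0.0645 mmol/kg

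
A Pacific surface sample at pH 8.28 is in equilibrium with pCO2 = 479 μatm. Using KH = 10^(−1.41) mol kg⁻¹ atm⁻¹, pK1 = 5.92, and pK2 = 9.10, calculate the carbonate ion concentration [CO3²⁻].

[CO2*] = KH · pCO2 = 10^(−1.41) × 479×10^-6 = 1.864×10^-5 mol/kg
α₀ = 1/(1 + K1/[H⁺] + K1K2/[H⁺]²) = 1/(1 + 10^+2.36 + 10^+1.54) = 0.003777
DIC = [CO2*]/α₀ = 1.864×10^-5 / 0.003777 = 4.934 mmol/kg
[CO3²⁻] = α₂·DIC; α₂ = 0.1310, so [CO3²⁻] = 0.1310 × 4.934 = 0.646 mmol/kg

[CO3²⁻] = 0.646 mmol/kg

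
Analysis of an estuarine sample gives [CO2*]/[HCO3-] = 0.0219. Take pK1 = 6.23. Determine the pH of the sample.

From K1 = [H⁺][HCO3-]/[CO2*]:  pH = pK1 − log₁₀([CO2*]/[HCO3-])
log₁₀(0.0219) = -1.660
pH = 6.23 − (-1.660) = 7.89

pH = 7.89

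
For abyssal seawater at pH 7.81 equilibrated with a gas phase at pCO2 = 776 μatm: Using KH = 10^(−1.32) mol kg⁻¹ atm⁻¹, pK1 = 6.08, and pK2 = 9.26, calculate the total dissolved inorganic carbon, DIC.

[CO2*] = KH · pCO2 = 10^(−1.32) × 776×10^-6 = 3.714×10^-5 mol/kg
α₀ = 1/(1 + K1/[H⁺] + K1K2/[H⁺]²) = 1/(1 + 10^+1.73 + 10^+0.28) = 0.01767
DIC = [CO2*]/α₀ = 3.714×10^-5 / 0.01767 = 2.10 mmol/kg

DIC = 2.10 mmol/kg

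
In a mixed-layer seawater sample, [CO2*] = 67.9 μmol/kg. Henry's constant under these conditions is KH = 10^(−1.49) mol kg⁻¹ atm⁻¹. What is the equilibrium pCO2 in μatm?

pCO2 = 2100 μatm

KH = 10^(−1.49) = 3.236×10^-2 mol kg⁻¹ atm⁻¹
pCO2 = [CO2*]/KH = 67.9×10^-6 / 3.236×10^-2 = 2.10×10^-3 atm = 2100 μatm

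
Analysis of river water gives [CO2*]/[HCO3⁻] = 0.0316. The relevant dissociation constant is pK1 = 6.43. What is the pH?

From K1 = [H⁺][HCO3⁻]/[CO2*]:  pH = pK1 − log₁₀([CO2*]/[HCO3⁻])
log₁₀(0.0316) = -1.500
pH = 6.43 − (-1.500) = 7.93

pH = 7.93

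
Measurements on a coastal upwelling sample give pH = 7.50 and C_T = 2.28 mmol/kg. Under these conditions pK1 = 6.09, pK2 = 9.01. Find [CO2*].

[CO2*] = 0.0829 mmol/kg

α₀ = 1 / (1 + K1/[H⁺] + K1K2/[H⁺]²) = 1 / (1 + 10^+1.41 + 10^-0.10)
   = 1 / (1 + 25.704 + 0.79433) = 1/27.498 = 0.03637
[CO2*] = α₀ × DIC = 0.03637 × 2.28 = 0.0829 mmol/kg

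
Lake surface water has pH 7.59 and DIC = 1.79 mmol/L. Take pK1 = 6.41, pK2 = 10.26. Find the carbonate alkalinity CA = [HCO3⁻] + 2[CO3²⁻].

CA = [HCO3⁻] + 2[CO3²⁻] = (α₁ + 2α₂)·DIC
At pH 7.59: [H⁺]/K1 = 10^-1.18 = 0.066069, K2/[H⁺] = 10^-2.67 = 0.0021380
α₁ = 1/(1 + 0.066069 + 0.0021380) = 1/1.0682 = 0.9361; α₂ = α₁·K2/[H⁺] = 0.002001
α₁ + 2α₂ = 0.9402
CA = 0.9402 × 1.79 = 1.68 mmol/L

CA = 1.68 mmol/L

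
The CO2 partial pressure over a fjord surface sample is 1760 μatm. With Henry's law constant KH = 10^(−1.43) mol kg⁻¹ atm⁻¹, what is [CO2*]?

KH = 10^(−1.43) = 3.715×10^-2 mol kg⁻¹ atm⁻¹
[CO2*] = KH · pCO2 = 3.715×10^-2 × 1760×10^-6 atm = 6.54×10^-5 mol/kg

[CO2*] = 65.4 μmol/kg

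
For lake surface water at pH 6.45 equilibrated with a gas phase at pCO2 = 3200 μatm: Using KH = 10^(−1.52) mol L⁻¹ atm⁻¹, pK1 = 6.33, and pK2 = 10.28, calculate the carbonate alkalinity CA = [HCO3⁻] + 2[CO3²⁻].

[CO2*] = KH · pCO2 = 10^(−1.52) × 3200×10^-6 = 9.664×10^-5 mol/L
α₀ = 1/(1 + K1/[H⁺] + K1K2/[H⁺]²) = 1/(1 + 10^+0.12 + 10^-3.71) = 0.4313
DIC = [CO2*]/α₀ = 9.664×10^-5 / 0.4313 = 0.2241 mmol/L
CA = (α₁ + 2α₂)·DIC = (0.5686 + 2×8.410×10^-5) × 0.2241 = 0.127 mmol/L

CA = 0.127 mmol/L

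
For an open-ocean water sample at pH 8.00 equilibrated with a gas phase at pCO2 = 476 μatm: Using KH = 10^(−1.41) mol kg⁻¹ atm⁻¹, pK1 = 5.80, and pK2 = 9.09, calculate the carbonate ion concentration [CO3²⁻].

[CO2*] = KH · pCO2 = 10^(−1.41) × 476×10^-6 = 1.852×10^-5 mol/kg
α₀ = 1/(1 + K1/[H⁺] + K1K2/[H⁺]²) = 1/(1 + 10^+2.20 + 10^+1.11) = 0.005801
DIC = [CO2*]/α₀ = 1.852×10^-5 / 0.005801 = 3.192 mmol/kg
[CO3²⁻] = α₂·DIC; α₂ = 0.07474, so [CO3²⁻] = 0.07474 × 3.192 = 0.239 mmol/kg

[CO3²⁻] = 0.239 mmol/kg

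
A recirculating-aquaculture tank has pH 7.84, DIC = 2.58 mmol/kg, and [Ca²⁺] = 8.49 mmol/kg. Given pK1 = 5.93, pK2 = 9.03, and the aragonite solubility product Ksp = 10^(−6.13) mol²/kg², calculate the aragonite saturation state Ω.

α₂ = 1 / (1 + [H⁺]/K2 + [H⁺]²/(K1K2)) = 1 / (1 + 10^+1.19 + 10^-0.72)
   = 1 / (1 + 15.488 + 0.19055) = 1/16.679 = 0.05996
[CO3²⁻] = α₂ × DIC = 0.05996 × 2.58 = 0.1547 mmol/kg
Ksp = 10^(−6.13) = 7.413×10^-7
Ω = [Ca²⁺][CO3²⁻]/Ksp = (8.49×10^-3)(1.547×10^-4) / 7.413×10^-7 = 1.77

Ω = 1.77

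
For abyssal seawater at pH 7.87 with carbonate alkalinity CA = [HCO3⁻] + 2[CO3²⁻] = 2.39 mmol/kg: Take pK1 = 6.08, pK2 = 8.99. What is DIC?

DIC = 2.27 mmol/kg

CA = [HCO3⁻] + 2[CO3²⁻] = (α₁ + 2α₂)·DIC
At pH 7.87: [H⁺]/K1 = 10^-1.79 = 0.016218, K2/[H⁺] = 10^-1.12 = 0.075858
α₁ = 1/(1 + 0.016218 + 0.075858) = 1/1.0921 = 0.9157; α₂ = α₁·K2/[H⁺] = 0.06946
α₁ + 2α₂ = 1.0546
DIC = CA / (α₁ + 2α₂) = 2.39 / 1.0546 = 2.27 mmol/kg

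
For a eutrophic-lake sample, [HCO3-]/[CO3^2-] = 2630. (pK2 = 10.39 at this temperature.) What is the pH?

From K2 = [H⁺][CO3^2-]/[HCO3-]:  pH = pK2 − log₁₀([HCO3-]/[CO3^2-])
log₁₀(2630) = +3.420
pH = 10.39 − (+3.420) = 6.97

pH = 6.97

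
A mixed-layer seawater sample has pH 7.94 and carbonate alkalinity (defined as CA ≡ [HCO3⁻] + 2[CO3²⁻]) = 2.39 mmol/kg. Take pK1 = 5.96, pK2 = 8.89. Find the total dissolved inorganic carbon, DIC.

CA = [HCO3⁻] + 2[CO3²⁻] = (α₁ + 2α₂)·DIC
At pH 7.94: [H⁺]/K1 = 10^-1.98 = 0.010471, K2/[H⁺] = 10^-0.95 = 0.11220
α₁ = 1/(1 + 0.010471 + 0.11220) = 1/1.1227 = 0.8907; α₂ = α₁·K2/[H⁺] = 0.09994
α₁ + 2α₂ = 1.0906
DIC = CA / (α₁ + 2α₂) = 2.39 / 1.0906 = 2.19 mmol/kg

DIC = 2.19 mmol/kg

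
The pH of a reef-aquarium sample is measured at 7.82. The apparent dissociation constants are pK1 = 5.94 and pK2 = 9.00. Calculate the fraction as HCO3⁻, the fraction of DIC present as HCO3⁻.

α₁ = 0.927

α₁ = 1 / (1 + [H⁺]/K1 + K2/[H⁺]) = 1 / (1 + 10^-1.88 + 10^-1.18)
   = 1 / (1 + 0.013183 + 0.066069) = 1/1.0793 = 0.9266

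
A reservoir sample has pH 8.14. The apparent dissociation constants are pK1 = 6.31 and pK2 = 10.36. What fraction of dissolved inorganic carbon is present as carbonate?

α₂ = 0.00590

α₂ = 1 / (1 + [H⁺]/K2 + [H⁺]²/(K1K2)) = 1 / (1 + 10^+2.22 + 10^+0.39)
   = 1 / (1 + 165.96 + 2.4547) = 1/169.41 = 0.005903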